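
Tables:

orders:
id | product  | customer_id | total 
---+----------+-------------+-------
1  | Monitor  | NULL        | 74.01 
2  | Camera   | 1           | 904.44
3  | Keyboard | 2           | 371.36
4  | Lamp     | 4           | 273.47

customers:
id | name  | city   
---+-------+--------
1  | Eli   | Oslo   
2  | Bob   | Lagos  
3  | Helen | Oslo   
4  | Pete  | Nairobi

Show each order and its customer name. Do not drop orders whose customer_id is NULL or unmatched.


LEFT JOIN keeps every row from orders (the left table); where customer_id has no match in customers, the customer columns become NULL. Walk through each order:
  - order 1 (Monitor): customer_id=NULL, no match -> kept with NULL
  - order 2 (Camera): customer_id=1 -> matches Eli
  - order 3 (Keyboard): customer_id=2 -> matches Bob
  - order 4 (Lamp): customer_id=4 -> matches Pete
All 4 rows appear; 1 has NULL customer.

SQL:
SELECT a.product, b.name AS customer
FROM orders a
LEFT JOIN customers b ON a.customer_id = b.id

Result:
product  | customer
---------+---------
Monitor  | NULL    
Camera   | Eli     
Keyboard | Bob     
Lamp     | Pete    


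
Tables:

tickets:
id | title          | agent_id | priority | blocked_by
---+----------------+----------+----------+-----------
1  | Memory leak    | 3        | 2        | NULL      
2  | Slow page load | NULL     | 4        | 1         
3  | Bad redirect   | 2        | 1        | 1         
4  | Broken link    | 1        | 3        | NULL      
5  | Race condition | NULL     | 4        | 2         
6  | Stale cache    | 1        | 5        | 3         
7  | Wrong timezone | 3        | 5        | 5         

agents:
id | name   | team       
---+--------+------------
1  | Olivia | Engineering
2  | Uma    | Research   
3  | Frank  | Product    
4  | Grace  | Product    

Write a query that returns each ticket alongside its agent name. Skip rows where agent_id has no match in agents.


INNER JOIN keeps only tickets rows whose agent_id matches an id in agents. Walk through each ticket:
  - ticket 1 (Memory leak): agent_id=3 -> matches Frank
  - ticket 2 (Slow page load): agent_id=NULL, no match -> dropped
  - ticket 3 (Bad redirect): agent_id=2 -> matches Uma
  - ticket 4 (Broken link): agent_id=1 -> matches Olivia
  - ticket 5 (Race condition): agent_id=NULL, no match -> dropped
  - ticket 6 (Stale cache): agent_id=1 -> matches Olivia
  - ticket 7 (Wrong timezone): agent_id=3 -> matches Frank
So 2 of 7 rows are dropped.

SQL:
SELECT a.title, b.name AS agent
FROM tickets a
INNER JOIN agents b ON a.agent_id = b.id

Result:
title          | agent 
---------------+-------
Memory leak    | Frank 
Bad redirect   | Uma   
Broken link    | Olivia
Stale cache    | Olivia
Wrong timezone | Frank 


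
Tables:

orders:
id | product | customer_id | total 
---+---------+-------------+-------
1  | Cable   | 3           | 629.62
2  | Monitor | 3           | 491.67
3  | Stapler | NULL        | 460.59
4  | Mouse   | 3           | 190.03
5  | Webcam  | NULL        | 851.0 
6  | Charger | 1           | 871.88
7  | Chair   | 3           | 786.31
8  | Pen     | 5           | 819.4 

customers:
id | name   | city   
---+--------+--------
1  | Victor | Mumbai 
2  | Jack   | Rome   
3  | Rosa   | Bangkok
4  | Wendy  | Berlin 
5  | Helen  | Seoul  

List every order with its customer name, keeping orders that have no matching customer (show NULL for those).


LEFT JOIN keeps every row from orders (the left table); where customer_id has no match in customers, the customer columns become NULL. Walk through each order:
  - order 1 (Cable): customer_id=3 -> matches Rosa
  - order 2 (Monitor): customer_id=3 -> matches Rosa
  - order 3 (Stapler): customer_id=NULL, no match -> kept with NULL
  - order 4 (Mouse): customer_id=3 -> matches Rosa
  - order 5 (Webcam): customer_id=NULL, no match -> kept with NULL
  - order 6 (Charger): customer_id=1 -> matches Victor
  - order 7 (Chair): customer_id=3 -> matches Rosa
  - order 8 (Pen): customer_id=5 -> matches Helen
All 8 rows appear; 2 have NULL customer.

SQL:
SELECT a.product, b.name AS customer
FROM orders a
LEFT JOIN customers b ON a.customer_id = b.id

Result:
product | customer
--------+---------
Cable   | Rosa    
Monitor | Rosa    
Stapler | NULL    
Mouse   | Rosa    
Webcam  | NULL    
Charger | Victor  
Chair   | Rosa    
Pen     | Helen   


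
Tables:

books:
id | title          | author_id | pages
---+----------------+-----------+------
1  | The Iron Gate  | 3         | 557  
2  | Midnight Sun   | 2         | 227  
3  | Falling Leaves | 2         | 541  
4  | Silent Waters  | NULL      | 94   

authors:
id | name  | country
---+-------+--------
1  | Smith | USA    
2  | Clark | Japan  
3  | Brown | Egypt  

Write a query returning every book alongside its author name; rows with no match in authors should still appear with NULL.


LEFT JOIN keeps every row from books (the left table); where author_id has no match in authors, the author columns become NULL. Walk through each book:
  - book 1 (The Iron Gate): author_id=3 -> matches Brown
  - book 2 (Midnight Sun): author_id=2 -> matches Clark
  - book 3 (Falling Leaves): author_id=2 -> matches Clark
  - book 4 (Silent Waters): author_id=NULL, no match -> kept with NULL
All 4 rows appear; 1 has NULL author.

SQL:
SELECT a.title, b.name AS author
FROM books a
LEFT JOIN authors b ON a.author_id = b.id

Result:
title          | author
---------------+-------
The Iron Gate  | Brown 
Midnight Sun   | Clark 
Falling Leaves | Clark 
Silent Waters  | NULL  


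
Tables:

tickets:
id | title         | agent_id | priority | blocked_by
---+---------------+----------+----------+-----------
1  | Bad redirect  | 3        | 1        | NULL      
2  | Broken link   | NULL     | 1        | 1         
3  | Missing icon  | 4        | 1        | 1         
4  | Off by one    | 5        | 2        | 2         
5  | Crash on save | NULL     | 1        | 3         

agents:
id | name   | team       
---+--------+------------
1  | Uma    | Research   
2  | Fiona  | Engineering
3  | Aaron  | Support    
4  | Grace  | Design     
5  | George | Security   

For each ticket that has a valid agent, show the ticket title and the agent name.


INNER JOIN keeps only tickets rows whose agent_id matches an id in agents. Walk through each ticket:
  - ticket 1 (Bad redirect): agent_id=3 -> matches Aaron
  - ticket 2 (Broken link): agent_id=NULL, no match -> dropped
  - ticket 3 (Missing icon): agent_id=4 -> matches Grace
  - ticket 4 (Off by one): agent_id=5 -> matches George
  - ticket 5 (Crash on save): agent_id=NULL, no match -> dropped
So 2 of 5 rows are dropped.

SQL:
SELECT a.title, b.name AS agent
FROM tickets a
INNER JOIN agents b ON a.agent_id = b.id

Result:
title        | agent 
-------------+-------
Bad redirect | Aaron 
Missing icon | Grace 
Off by one   | George


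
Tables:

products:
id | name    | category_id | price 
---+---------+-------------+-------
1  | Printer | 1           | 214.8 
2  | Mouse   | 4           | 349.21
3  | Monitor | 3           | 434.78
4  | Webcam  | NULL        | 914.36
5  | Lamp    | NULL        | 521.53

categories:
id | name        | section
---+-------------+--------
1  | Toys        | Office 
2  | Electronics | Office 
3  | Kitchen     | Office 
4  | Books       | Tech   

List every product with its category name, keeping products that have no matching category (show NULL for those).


LEFT JOIN keeps every row from products (the left table); where category_id has no match in categories, the category columns become NULL. Walk through each product:
  - product 1 (Printer): category_id=1 -> matches Toys
  - product 2 (Mouse): category_id=4 -> matches Books
  - product 3 (Monitor): category_id=3 -> matches Kitchen
  - product 4 (Webcam): category_id=NULL, no match -> kept with NULL
  - product 5 (Lamp): category_id=NULL, no match -> kept with NULL
All 5 rows appear; 2 have NULL category.

SQL:
SELECT a.name, b.name AS category
FROM products a
LEFT JOIN categories b ON a.category_id = b.id

Result:
name    | category
--------+---------
Printer | Toys    
Mouse   | Books   
Monitor | Kitchen 
Webcam  | NULL    
Lamp    | NULL    


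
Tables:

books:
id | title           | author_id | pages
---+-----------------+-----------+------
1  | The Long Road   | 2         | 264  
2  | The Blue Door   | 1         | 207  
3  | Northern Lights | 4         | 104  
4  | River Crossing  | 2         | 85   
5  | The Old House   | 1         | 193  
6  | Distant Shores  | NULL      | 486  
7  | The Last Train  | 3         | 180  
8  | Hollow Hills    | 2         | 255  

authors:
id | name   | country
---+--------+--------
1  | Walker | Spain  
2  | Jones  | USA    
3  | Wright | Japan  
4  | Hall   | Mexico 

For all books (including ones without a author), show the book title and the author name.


LEFT JOIN keeps every row from books (the left table); where author_id has no match in authors, the author columns become NULL. Walk through each book:
  - book 1 (The Long Road): author_id=2 -> matches Jones
  - book 2 (The Blue Door): author_id=1 -> matches Walker
  - book 3 (Northern Lights): author_id=4 -> matches Hall
  - book 4 (River Crossing): author_id=2 -> matches Jones
  - book 5 (The Old House): author_id=1 -> matches Walker
  - book 6 (Distant Shores): author_id=NULL, no match -> kept with NULL
  - book 7 (The Last Train): author_id=3 -> matches Wright
  - book 8 (Hollow Hills): author_id=2 -> matches Jones
All 8 rows appear; 1 has NULL author.

SQL:
SELECT a.title, b.name AS author
FROM books a
LEFT JOIN authors b ON a.author_id = b.id

Result:
title           | author
----------------+-------
The Long Road   | Jones 
The Blue Door   | Walker
Northern Lights | Hall  
River Crossing  | Jones 
The Old House   | Walker
Distant Shores  | NULL  
The Last Train  | Wright
Hollow Hills    | Jones 


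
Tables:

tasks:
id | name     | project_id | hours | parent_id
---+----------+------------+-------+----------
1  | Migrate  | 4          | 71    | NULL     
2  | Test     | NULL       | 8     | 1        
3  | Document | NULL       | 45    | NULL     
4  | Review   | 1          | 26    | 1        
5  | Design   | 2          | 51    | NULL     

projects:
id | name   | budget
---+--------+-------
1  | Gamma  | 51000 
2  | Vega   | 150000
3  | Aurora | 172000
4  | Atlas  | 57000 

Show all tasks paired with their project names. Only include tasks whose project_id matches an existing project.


INNER JOIN keeps only tasks rows whose project_id matches an id in projects. Walk through each task:
  - task 1 (Migrate): project_id=4 -> matches Atlas
  - task 2 (Test): project_id=NULL, no match -> dropped
  - task 3 (Document): project_id=NULL, no match -> dropped
  - task 4 (Review): project_id=1 -> matches Gamma
  - task 5 (Design): project_id=2 -> matches Vega
So 2 of 5 rows are dropped.

SQL:
SELECT a.name, b.name AS project
FROM tasks a
INNER JOIN projects b ON a.project_id = b.id

Result:
name    | project
--------+--------
Migrate | Atlas  
Review  | Gamma  
Design  | Vega   


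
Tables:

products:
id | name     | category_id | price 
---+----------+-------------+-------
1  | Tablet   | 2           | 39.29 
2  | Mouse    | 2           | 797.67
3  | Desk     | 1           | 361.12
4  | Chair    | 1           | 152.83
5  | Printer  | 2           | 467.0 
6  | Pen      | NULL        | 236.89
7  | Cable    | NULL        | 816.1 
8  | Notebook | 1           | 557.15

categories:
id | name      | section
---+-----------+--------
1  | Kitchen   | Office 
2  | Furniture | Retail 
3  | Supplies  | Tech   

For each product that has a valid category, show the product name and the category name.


INNER JOIN keeps only products rows whose category_id matches an id in categories. Walk through each product:
  - product 1 (Tablet): category_id=2 -> matches Furniture
  - product 2 (Mouse): category_id=2 -> matches Furniture
  - product 3 (Desk): category_id=1 -> matches Kitchen
  - product 4 (Chair): category_id=1 -> matches Kitchen
  - product 5 (Printer): category_id=2 -> matches Furniture
  - product 6 (Pen): category_id=NULL, no match -> dropped
  - product 7 (Cable): category_id=NULL, no match -> dropped
  - product 8 (Notebook): category_id=1 -> matches Kitchen
So 2 of 8 rows are dropped.

SQL:
SELECT a.name, b.name AS category
FROM products a
INNER JOIN categories b ON a.category_id = b.id

Result:
name     | category 
---------+----------
Tablet   | Furniture
Mouse    | Furniture
Desk     | Kitchen  
Chair    | Kitchen  
Printer  | Furniture
Notebook | Kitchen  


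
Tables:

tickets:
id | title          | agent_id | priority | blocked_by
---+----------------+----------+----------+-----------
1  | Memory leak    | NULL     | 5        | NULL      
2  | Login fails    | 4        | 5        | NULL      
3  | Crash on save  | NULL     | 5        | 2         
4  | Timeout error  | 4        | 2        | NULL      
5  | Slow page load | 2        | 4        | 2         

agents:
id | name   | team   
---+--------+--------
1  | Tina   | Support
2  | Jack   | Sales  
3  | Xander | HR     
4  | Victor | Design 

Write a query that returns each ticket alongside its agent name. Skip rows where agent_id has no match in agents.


INNER JOIN keeps only tickets rows whose agent_id matches an id in agents. Walk through each ticket:
  - ticket 1 (Memory leak): agent_id=NULL, no match -> dropped
  - ticket 2 (Login fails): agent_id=4 -> matches Victor
  - ticket 3 (Crash on save): agent_id=NULL, no match -> dropped
  - ticket 4 (Timeout error): agent_id=4 -> matches Victor
  - ticket 5 (Slow page load): agent_id=2 -> matches Jack
So 2 of 5 rows are dropped.

SQL:
SELECT a.title, b.name AS agent
FROM tickets a
INNER JOIN agents b ON a.agent_id = b.id

Result:
title          | agent 
---------------+-------
Login fails    | Victor
Timeout error  | Victor
Slow page load | Jack  


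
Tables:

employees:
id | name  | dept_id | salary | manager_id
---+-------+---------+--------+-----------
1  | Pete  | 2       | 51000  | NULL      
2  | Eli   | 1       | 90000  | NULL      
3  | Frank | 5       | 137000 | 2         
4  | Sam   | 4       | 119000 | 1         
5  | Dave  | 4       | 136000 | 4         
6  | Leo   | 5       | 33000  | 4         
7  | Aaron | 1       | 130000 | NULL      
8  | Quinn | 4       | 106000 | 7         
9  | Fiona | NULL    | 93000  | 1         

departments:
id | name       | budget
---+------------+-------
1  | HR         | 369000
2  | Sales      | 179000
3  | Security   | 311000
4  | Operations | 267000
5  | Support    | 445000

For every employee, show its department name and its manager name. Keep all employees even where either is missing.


Two LEFT JOINs from the same base table employees: one to departments via dept_id, one to employees itself via manager_id. Both are LEFT so every employee is preserved.
Match against departments:
  - employee 1 (Pete): dept_id=2 -> matches Sales
  - employee 2 (Eli): dept_id=1 -> matches HR
  - employee 3 (Frank): dept_id=5 -> matches Support
  - employee 4 (Sam): dept_id=4 -> matches Operations
  - employee 5 (Dave): dept_id=4 -> matches Operations
  - employee 6 (Leo): dept_id=5 -> matches Support
  - employee 7 (Aaron): dept_id=1 -> matches HR
  - employee 8 (Quinn): dept_id=4 -> matches Operations
  - employee 9 (Fiona): dept_id=NULL, no match -> kept with NULL
Match against employees (self):
  - employee 1 (Pete): manager_id=NULL -> NULL
  - employee 2 (Eli): manager_id=NULL -> NULL
  - employee 3 (Frank): manager_id=2 -> Eli
  - employee 4 (Sam): manager_id=1 -> Pete
  - employee 5 (Dave): manager_id=4 -> Sam
  - employee 6 (Leo): manager_id=4 -> Sam
  - employee 7 (Aaron): manager_id=NULL -> NULL
  - employee 8 (Quinn): manager_id=7 -> Aaron
  - employee 9 (Fiona): manager_id=1 -> Pete

SQL:
SELECT a.name, b.name AS department, c.name AS manager
FROM employees a
LEFT JOIN departments b ON a.dept_id = b.id
LEFT JOIN employees c ON a.manager_id = c.id

Result:
name  | department | manager
------+------------+--------
Pete  | Sales      | NULL   
Eli   | HR         | NULL   
Frank | Support    | Eli    
Sam   | Operations | Pete   
Dave  | Operations | Sam    
Leo   | Support    | Sam    
Aaron | HR         | NULL   
Quinn | Operations | Aaron  
Fiona | NULL       | Pete   


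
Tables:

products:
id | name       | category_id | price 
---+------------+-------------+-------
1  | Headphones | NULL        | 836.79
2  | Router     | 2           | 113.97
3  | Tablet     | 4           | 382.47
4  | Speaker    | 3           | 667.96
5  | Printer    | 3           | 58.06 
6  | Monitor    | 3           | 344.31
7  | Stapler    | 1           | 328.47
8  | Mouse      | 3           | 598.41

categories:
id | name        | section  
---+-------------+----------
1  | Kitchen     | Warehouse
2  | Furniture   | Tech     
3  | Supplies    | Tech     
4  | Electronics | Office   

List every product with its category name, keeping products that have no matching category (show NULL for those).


LEFT JOIN keeps every row from products (the left table); where category_id has no match in categories, the category columns become NULL. Walk through each product:
  - product 1 (Headphones): category_id=NULL, no match -> kept with NULL
  - product 2 (Router): category_id=2 -> matches Furniture
  - product 3 (Tablet): category_id=4 -> matches Electronics
  - product 4 (Speaker): category_id=3 -> matches Supplies
  - product 5 (Printer): category_id=3 -> matches Supplies
  - product 6 (Monitor): category_id=3 -> matches Supplies
  - product 7 (Stapler): category_id=1 -> matches Kitchen
  - product 8 (Mouse): category_id=3 -> matches Supplies
All 8 rows appear; 1 has NULL category.

SQL:
SELECT a.name, b.name AS category
FROM products a
LEFT JOIN categories b ON a.category_id = b.id

Result:
name       | category   
-----------+------------
Headphones | NULL       
Router     | Furniture  
Tablet     | Electronics
Speaker    | Supplies   
Printer    | Supplies   
Monitor    | Supplies   
Stapler    | Kitchen    
Mouse      | Supplies   


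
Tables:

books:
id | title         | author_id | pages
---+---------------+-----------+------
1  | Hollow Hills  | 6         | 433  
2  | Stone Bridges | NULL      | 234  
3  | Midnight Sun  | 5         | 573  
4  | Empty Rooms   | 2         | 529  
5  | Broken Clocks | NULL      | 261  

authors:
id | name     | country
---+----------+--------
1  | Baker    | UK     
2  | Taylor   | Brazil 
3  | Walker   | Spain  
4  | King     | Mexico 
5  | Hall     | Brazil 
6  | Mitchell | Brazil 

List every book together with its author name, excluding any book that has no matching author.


INNER JOIN keeps only books rows whose author_id matches an id in authors. Walk through each book:
  - book 1 (Hollow Hills): author_id=6 -> matches Mitchell
  - book 2 (Stone Bridges): author_id=NULL, no match -> dropped
  - book 3 (Midnight Sun): author_id=5 -> matches Hall
  - book 4 (Empty Rooms): author_id=2 -> matches Taylor
  - book 5 (Broken Clocks): author_id=NULL, no match -> dropped
So 2 of 5 rows are dropped.

SQL:
SELECT a.title, b.name AS author
FROM books a
INNER JOIN authors b ON a.author_id = b.id

Result:
title        | author  
-------------+---------
Hollow Hills | Mitchell
Midnight Sun | Hall    
Empty Rooms  | Taylor  


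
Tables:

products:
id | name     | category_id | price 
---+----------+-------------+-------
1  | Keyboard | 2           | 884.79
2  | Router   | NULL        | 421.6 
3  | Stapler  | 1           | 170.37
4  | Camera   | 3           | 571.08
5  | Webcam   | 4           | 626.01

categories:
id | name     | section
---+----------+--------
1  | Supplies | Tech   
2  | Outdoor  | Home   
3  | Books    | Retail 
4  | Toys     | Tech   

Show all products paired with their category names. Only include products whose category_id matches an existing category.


INNER JOIN keeps only products rows whose category_id matches an id in categories. Walk through each product:
  - product 1 (Keyboard): category_id=2 -> matches Outdoor
  - product 2 (Router): category_id=NULL, no match -> dropped
  - product 3 (Stapler): category_id=1 -> matches Supplies
  - product 4 (Camera): category_id=3 -> matches Books
  - product 5 (Webcam): category_id=4 -> matches Toys
So 1 of 5 rows is dropped.

SQL:
SELECT a.name, b.name AS category
FROM products a
INNER JOIN categories b ON a.category_id = b.id

Result:
name     | category
---------+---------
Keyboard | Outdoor 
Stapler  | Supplies
Camera   | Books   
Webcam   | Toys    


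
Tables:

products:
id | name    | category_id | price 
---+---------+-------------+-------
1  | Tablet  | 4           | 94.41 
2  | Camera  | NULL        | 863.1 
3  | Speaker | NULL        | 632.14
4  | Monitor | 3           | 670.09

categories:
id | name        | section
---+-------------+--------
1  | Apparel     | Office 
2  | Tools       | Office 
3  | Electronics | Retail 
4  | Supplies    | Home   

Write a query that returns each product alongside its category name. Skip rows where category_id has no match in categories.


INNER JOIN keeps only products rows whose category_id matches an id in categories. Walk through each product:
  - product 1 (Tablet): category_id=4 -> matches Supplies
  - product 2 (Camera): category_id=NULL, no match -> dropped
  - product 3 (Speaker): category_id=NULL, no match -> dropped
  - product 4 (Monitor): category_id=3 -> matches Electronics
So 2 of 4 rows are dropped.

SQL:
SELECT a.name, b.name AS category
FROM products a
INNER JOIN categories b ON a.category_id = b.id

Result:
name    | category   
--------+------------
Tablet  | Supplies   
Monitor | Electronics


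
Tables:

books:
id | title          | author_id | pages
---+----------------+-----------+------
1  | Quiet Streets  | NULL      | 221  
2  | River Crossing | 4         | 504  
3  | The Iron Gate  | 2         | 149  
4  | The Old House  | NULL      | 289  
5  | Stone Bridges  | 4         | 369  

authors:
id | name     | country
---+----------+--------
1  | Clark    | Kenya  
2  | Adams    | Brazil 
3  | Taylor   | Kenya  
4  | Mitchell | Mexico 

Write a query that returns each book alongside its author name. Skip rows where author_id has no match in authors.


INNER JOIN keeps only books rows whose author_id matches an id in authors. Walk through each book:
  - book 1 (Quiet Streets): author_id=NULL, no match -> dropped
  - book 2 (River Crossing): author_id=4 -> matches Mitchell
  - book 3 (The Iron Gate): author_id=2 -> matches Adams
  - book 4 (The Old House): author_id=NULL, no match -> dropped
  - book 5 (Stone Bridges): author_id=4 -> matches Mitchell
So 2 of 5 rows are dropped.

SQL:
SELECT a.title, b.name AS author
FROM books a
INNER JOIN authors b ON a.author_id = b.id

Result:
title          | author  
---------------+---------
River Crossing | Mitchell
The Iron Gate  | Adams   
Stone Bridges  | Mitchell


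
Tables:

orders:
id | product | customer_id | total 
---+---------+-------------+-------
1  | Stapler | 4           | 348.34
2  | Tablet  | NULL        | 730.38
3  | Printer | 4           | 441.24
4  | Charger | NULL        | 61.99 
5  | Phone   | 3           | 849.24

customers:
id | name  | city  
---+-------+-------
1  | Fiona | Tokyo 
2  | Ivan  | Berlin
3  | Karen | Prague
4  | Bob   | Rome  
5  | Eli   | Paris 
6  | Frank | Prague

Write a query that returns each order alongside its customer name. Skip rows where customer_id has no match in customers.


INNER JOIN keeps only orders rows whose customer_id matches an id in customers. Walk through each order:
  - order 1 (Stapler): customer_id=4 -> matches Bob
  - order 2 (Tablet): customer_id=NULL, no match -> dropped
  - order 3 (Printer): customer_id=4 -> matches Bob
  - order 4 (Charger): customer_id=NULL, no match -> dropped
  - order 5 (Phone): customer_id=3 -> matches Karen
So 2 of 5 rows are dropped.

SQL:
SELECT a.product, b.name AS customer
FROM orders a
INNER JOIN customers b ON a.customer_id = b.id

Result:
product | customer
--------+---------
Stapler | Bob     
Printer | Bob     
Phone   | Karen   


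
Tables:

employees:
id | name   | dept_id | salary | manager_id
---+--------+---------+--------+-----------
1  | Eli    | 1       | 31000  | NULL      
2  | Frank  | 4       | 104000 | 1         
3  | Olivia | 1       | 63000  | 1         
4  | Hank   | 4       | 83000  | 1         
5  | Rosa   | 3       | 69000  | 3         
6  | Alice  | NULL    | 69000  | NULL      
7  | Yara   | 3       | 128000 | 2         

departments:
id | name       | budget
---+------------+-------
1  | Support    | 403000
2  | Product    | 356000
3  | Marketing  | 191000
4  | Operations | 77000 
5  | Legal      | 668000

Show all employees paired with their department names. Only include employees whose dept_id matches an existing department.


INNER JOIN keeps only employees rows whose dept_id matches an id in departments. Walk through each employee:
  - employee 1 (Eli): dept_id=1 -> matches Support
  - employee 2 (Frank): dept_id=4 -> matches Operations
  - employee 3 (Olivia): dept_id=1 -> matches Support
  - employee 4 (Hank): dept_id=4 -> matches Operations
  - employee 5 (Rosa): dept_id=3 -> matches Marketing
  - employee 6 (Alice): dept_id=NULL, no match -> dropped
  - employee 7 (Yara): dept_id=3 -> matches Marketing
So 1 of 7 rows is dropped.

SQL:
SELECT a.name, b.name AS department
FROM employees a
INNER JOIN departments b ON a.dept_id = b.id

Result:
name   | department
-------+-----------
Eli    | Support   
Frank  | Operations
Olivia | Support   
Hank   | Operations
Rosa   | Marketing 
Yara   | Marketing 


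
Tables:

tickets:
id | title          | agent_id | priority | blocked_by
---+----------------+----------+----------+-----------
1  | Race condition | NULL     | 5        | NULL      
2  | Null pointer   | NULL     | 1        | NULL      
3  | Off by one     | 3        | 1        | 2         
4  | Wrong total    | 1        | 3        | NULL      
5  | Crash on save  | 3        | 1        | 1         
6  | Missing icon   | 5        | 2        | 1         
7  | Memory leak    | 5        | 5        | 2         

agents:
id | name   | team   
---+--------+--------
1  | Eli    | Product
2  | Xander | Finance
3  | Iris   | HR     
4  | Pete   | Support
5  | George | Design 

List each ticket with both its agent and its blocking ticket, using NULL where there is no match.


Two LEFT JOINs from the same base table tickets: one to agents via agent_id, one to tickets itself via blocked_by. Both are LEFT so every ticket is preserved.
Match against agents:
  - ticket 1 (Race condition): agent_id=NULL, no match -> kept with NULL
  - ticket 2 (Null pointer): agent_id=NULL, no match -> kept with NULL
  - ticket 3 (Off by one): agent_id=3 -> matches Iris
  - ticket 4 (Wrong total): agent_id=1 -> matches Eli
  - ticket 5 (Crash on save): agent_id=3 -> matches Iris
  - ticket 6 (Missing icon): agent_id=5 -> matches George
  - ticket 7 (Memory leak): agent_id=5 -> matches George
Match against tickets (self):
  - ticket 1 (Race condition): blocked_by=NULL -> NULL
  - ticket 2 (Null pointer): blocked_by=NULL -> NULL
  - ticket 3 (Off by one): blocked_by=2 -> Null pointer
  - ticket 4 (Wrong total): blocked_by=NULL -> NULL
  - ticket 5 (Crash on save): blocked_by=1 -> Race condition
  - ticket 6 (Missing icon): blocked_by=1 -> Race condition
  - ticket 7 (Memory leak): blocked_by=2 -> Null pointer

SQL:
SELECT a.title, b.name AS agent, c.title AS blocked_by
FROM tickets a
LEFT JOIN agents b ON a.agent_id = b.id
LEFT JOIN tickets c ON a.blocked_by = c.id

Result:
title          | agent  | blocked_by    
---------------+--------+---------------
Race condition | NULL   | NULL          
Null pointer   | NULL   | NULL          
Off by one     | Iris   | Null pointer  
Wrong total    | Eli    | NULL          
Crash on save  | Iris   | Race condition
Missing icon   | George | Race condition
Memory leak    | George | Null pointer  


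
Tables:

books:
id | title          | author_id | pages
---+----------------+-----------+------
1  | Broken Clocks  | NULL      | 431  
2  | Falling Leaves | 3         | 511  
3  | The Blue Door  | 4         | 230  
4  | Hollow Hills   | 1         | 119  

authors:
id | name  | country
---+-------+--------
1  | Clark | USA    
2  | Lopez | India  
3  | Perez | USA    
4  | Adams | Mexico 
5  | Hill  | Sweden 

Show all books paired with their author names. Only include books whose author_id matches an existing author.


INNER JOIN keeps only books rows whose author_id matches an id in authors. Walk through each book:
  - book 1 (Broken Clocks): author_id=NULL, no match -> dropped
  - book 2 (Falling Leaves): author_id=3 -> matches Perez
  - book 3 (The Blue Door): author_id=4 -> matches Adams
  - book 4 (Hollow Hills): author_id=1 -> matches Clark
So 1 of 4 rows is dropped.

SQL:
SELECT a.title, b.name AS author
FROM books a
INNER JOIN authors b ON a.author_id = b.id

Result:
title          | author
---------------+-------
Falling Leaves | Perez 
The Blue Door  | Adams 
Hollow Hills   | Clark 


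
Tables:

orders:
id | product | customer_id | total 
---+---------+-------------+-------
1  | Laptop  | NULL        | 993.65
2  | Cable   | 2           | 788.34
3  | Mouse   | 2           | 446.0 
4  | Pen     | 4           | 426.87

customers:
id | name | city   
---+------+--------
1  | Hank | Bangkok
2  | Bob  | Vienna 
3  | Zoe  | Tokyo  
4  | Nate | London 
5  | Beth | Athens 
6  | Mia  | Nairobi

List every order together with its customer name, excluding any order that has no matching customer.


INNER JOIN keeps only orders rows whose customer_id matches an id in customers. Walk through each order:
  - order 1 (Laptop): customer_id=NULL, no match -> dropped
  - order 2 (Cable): customer_id=2 -> matches Bob
  - order 3 (Mouse): customer_id=2 -> matches Bob
  - order 4 (Pen): customer_id=4 -> matches Nate
So 1 of 4 rows is dropped.

SQL:
SELECT a.product, b.name AS customer
FROM orders a
INNER JOIN customers b ON a.customer_id = b.id

Result:
product | customer
--------+---------
Cable   | Bob     
Mouse   | Bob     
Pen     | Nate    


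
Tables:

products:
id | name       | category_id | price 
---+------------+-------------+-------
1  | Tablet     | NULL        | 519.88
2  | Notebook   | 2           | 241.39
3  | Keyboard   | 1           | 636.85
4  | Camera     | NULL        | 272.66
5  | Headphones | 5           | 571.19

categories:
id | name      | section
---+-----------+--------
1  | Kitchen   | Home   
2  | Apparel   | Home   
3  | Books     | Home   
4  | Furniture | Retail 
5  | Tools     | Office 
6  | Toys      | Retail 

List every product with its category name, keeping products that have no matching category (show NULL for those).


LEFT JOIN keeps every row from products (the left table); where category_id has no match in categories, the category columns become NULL. Walk through each product:
  - product 1 (Tablet): category_id=NULL, no match -> kept with NULL
  - product 2 (Notebook): category_id=2 -> matches Apparel
  - product 3 (Keyboard): category_id=1 -> matches Kitchen
  - product 4 (Camera): category_id=NULL, no match -> kept with NULL
  - product 5 (Headphones): category_id=5 -> matches Tools
All 5 rows appear; 2 have NULL category.

SQL:
SELECT a.name, b.name AS category
FROM products a
LEFT JOIN categories b ON a.category_id = b.id

Result:
name       | category
-----------+---------
Tablet     | NULL    
Notebook   | Apparel 
Keyboard   | Kitchen 
Camera     | NULL    
Headphones | Tools   


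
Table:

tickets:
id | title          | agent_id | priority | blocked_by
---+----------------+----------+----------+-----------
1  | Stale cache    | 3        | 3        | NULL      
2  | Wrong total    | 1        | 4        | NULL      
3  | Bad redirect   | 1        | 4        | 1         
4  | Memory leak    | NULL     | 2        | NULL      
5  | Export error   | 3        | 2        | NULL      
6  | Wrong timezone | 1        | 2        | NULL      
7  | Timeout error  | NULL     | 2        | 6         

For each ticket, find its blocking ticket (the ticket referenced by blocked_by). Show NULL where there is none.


This is a self-join: tickets is joined to a second copy of itself, matching each row's blocked_by to another row's id. Use LEFT JOIN so rows with blocked_by=NULL are kept.
  - ticket 1 (Stale cache): blocked_by=NULL -> NULL
  - ticket 2 (Wrong total): blocked_by=NULL -> NULL
  - ticket 3 (Bad redirect): blocked_by=1 -> Stale cache
  - ticket 4 (Memory leak): blocked_by=NULL -> NULL
  - ticket 5 (Export error): blocked_by=NULL -> NULL
  - ticket 6 (Wrong timezone): blocked_by=NULL -> NULL
  - ticket 7 (Timeout error): blocked_by=6 -> Wrong timezone

SQL:
SELECT a.title AS item, b.title AS blocked_by
FROM tickets a
LEFT JOIN tickets b ON a.blocked_by = b.id

Result:
item           | blocked_by    
---------------+---------------
Stale cache    | NULL          
Wrong total    | NULL          
Bad redirect   | Stale cache   
Memory leak    | NULL          
Export error   | NULL          
Wrong timezone | NULL          
Timeout error  | Wrong timezone


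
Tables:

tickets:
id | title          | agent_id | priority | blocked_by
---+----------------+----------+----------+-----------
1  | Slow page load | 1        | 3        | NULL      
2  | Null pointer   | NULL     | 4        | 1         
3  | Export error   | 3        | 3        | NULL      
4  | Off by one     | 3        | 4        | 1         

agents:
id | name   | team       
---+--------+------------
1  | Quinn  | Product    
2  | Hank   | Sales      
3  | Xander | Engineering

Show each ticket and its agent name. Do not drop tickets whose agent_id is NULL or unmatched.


LEFT JOIN keeps every row from tickets (the left table); where agent_id has no match in agents, the agent columns become NULL. Walk through each ticket:
  - ticket 1 (Slow page load): agent_id=1 -> matches Quinn
  - ticket 2 (Null pointer): agent_id=NULL, no match -> kept with NULL
  - ticket 3 (Export error): agent_id=3 -> matches Xander
  - ticket 4 (Off by one): agent_id=3 -> matches Xander
All 4 rows appear; 1 has NULL agent.

SQL:
SELECT a.title, b.name AS agent
FROM tickets a
LEFT JOIN agents b ON a.agent_id = b.id

Result:
title          | agent 
---------------+-------
Slow page load | Quinn 
Null pointer   | NULL  
Export error   | Xander
Off by one     | Xander


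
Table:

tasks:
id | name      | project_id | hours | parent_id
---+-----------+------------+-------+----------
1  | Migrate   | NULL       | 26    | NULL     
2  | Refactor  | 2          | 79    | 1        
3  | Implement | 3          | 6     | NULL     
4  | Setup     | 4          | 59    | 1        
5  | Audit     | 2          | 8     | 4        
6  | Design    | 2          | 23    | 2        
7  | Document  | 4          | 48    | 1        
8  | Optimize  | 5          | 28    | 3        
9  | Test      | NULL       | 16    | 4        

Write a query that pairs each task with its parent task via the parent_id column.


This is a self-join: tasks is joined to a second copy of itself, matching each row's parent_id to another row's id. Use LEFT JOIN so rows with parent_id=NULL are kept.
  - task 1 (Migrate): parent_id=NULL -> NULL
  - task 2 (Refactor): parent_id=1 -> Migrate
  - task 3 (Implement): parent_id=NULL -> NULL
  - task 4 (Setup): parent_id=1 -> Migrate
  - task 5 (Audit): parent_id=4 -> Setup
  - task 6 (Design): parent_id=2 -> Refactor
  - task 7 (Document): parent_id=1 -> Migrate
  - task 8 (Optimize): parent_id=3 -> Implement
  - task 9 (Test): parent_id=4 -> Setup

SQL:
SELECT a.name AS item, b.name AS parent
FROM tasks a
LEFT JOIN tasks b ON a.parent_id = b.id

Result:
item      | parent   
----------+----------
Migrate   | NULL     
Refactor  | Migrate  
Implement | NULL     
Setup     | Migrate  
Audit     | Setup    
Design    | Refactor 
Document  | Migrate  
Optimize  | Implement
Test      | Setup    


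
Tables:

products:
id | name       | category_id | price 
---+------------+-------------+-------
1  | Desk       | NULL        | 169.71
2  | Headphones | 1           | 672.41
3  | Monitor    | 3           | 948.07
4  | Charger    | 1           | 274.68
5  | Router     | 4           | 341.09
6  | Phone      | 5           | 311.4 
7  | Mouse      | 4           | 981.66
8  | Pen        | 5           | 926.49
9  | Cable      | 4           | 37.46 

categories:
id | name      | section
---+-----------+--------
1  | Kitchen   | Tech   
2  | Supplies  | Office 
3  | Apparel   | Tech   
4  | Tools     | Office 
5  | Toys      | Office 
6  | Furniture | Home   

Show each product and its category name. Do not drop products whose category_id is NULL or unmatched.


LEFT JOIN keeps every row from products (the left table); where category_id has no match in categories, the category columns become NULL. Walk through each product:
  - product 1 (Desk): category_id=NULL, no match -> kept with NULL
  - product 2 (Headphones): category_id=1 -> matches Kitchen
  - product 3 (Monitor): category_id=3 -> matches Apparel
  - product 4 (Charger): category_id=1 -> matches Kitchen
  - product 5 (Router): category_id=4 -> matches Tools
  - product 6 (Phone): category_id=5 -> matches Toys
  - product 7 (Mouse): category_id=4 -> matches Tools
  - product 8 (Pen): category_id=5 -> matches Toys
  - product 9 (Cable): category_id=4 -> matches Tools
All 9 rows appear; 1 has NULL category.

SQL:
SELECT a.name, b.name AS category
FROM products a
LEFT JOIN categories b ON a.category_id = b.id

Result:
name       | category
-----------+---------
Desk       | NULL    
Headphones | Kitchen 
Monitor    | Apparel 
Charger    | Kitchen 
Router     | Tools   
Phone      | Toys    
Mouse      | Tools   
Pen        | Toys    
Cable      | Tools   


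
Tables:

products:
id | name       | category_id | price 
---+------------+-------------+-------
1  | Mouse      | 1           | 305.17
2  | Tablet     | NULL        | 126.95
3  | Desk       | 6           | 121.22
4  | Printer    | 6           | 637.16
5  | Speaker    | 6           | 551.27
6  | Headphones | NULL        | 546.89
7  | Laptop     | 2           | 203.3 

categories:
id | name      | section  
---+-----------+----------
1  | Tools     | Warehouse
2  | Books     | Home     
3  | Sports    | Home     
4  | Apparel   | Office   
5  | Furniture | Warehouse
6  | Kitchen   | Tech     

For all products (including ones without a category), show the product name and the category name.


LEFT JOIN keeps every row from products (the left table); where category_id has no match in categories, the category columns become NULL. Walk through each product:
  - product 1 (Mouse): category_id=1 -> matches Tools
  - product 2 (Tablet): category_id=NULL, no match -> kept with NULL
  - product 3 (Desk): category_id=6 -> matches Kitchen
  - product 4 (Printer): category_id=6 -> matches Kitchen
  - product 5 (Speaker): category_id=6 -> matches Kitchen
  - product 6 (Headphones): category_id=NULL, no match -> kept with NULL
  - product 7 (Laptop): category_id=2 -> matches Books
All 7 rows appear; 2 have NULL category.

SQL:
SELECT a.name, b.name AS category
FROM products a
LEFT JOIN categories b ON a.category_id = b.id

Result:
name       | category
-----------+---------
Mouse      | Tools   
Tablet     | NULL    
Desk       | Kitchen 
Printer    | Kitchen 
Speaker    | Kitchen 
Headphones | NULL    
Laptop     | Books   


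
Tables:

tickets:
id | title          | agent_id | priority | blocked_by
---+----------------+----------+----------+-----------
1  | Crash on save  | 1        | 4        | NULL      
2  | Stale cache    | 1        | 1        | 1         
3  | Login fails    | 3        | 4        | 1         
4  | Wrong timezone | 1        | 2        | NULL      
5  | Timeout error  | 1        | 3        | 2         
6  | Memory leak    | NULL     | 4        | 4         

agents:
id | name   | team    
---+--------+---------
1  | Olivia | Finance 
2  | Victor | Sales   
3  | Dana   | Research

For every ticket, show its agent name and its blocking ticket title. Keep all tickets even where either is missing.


Two LEFT JOINs from the same base table tickets: one to agents via agent_id, one to tickets itself via blocked_by. Both are LEFT so every ticket is preserved.
Match against agents:
  - ticket 1 (Crash on save): agent_id=1 -> matches Olivia
  - ticket 2 (Stale cache): agent_id=1 -> matches Olivia
  - ticket 3 (Login fails): agent_id=3 -> matches Dana
  - ticket 4 (Wrong timezone): agent_id=1 -> matches Olivia
  - ticket 5 (Timeout error): agent_id=1 -> matches Olivia
  - ticket 6 (Memory leak): agent_id=NULL, no match -> kept with NULL
Match against tickets (self):
  - ticket 1 (Crash on save): blocked_by=NULL -> NULL
  - ticket 2 (Stale cache): blocked_by=1 -> Crash on save
  - ticket 3 (Login fails): blocked_by=1 -> Crash on save
  - ticket 4 (Wrong timezone): blocked_by=NULL -> NULL
  - ticket 5 (Timeout error): blocked_by=2 -> Stale cache
  - ticket 6 (Memory leak): blocked_by=4 -> Wrong timezone

SQL:
SELECT a.title, b.name AS agent, c.title AS blocked_by
FROM tickets a
LEFT JOIN agents b ON a.agent_id = b.id
LEFT JOIN tickets c ON a.blocked_by = c.id

Result:
title          | agent  | blocked_by    
---------------+--------+---------------
Crash on save  | Olivia | NULL          
Stale cache    | Olivia | Crash on save 
Login fails    | Dana   | Crash on save 
Wrong timezone | Olivia | NULL          
Timeout error  | Olivia | Stale cache   
Memory leak    | NULL   | Wrong timezone
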